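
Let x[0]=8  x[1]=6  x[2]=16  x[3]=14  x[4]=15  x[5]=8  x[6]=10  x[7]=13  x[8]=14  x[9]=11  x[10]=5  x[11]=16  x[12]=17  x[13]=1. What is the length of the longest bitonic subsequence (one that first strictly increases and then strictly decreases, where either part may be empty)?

inc[i] = longest strictly increasing subsequence ending at i; dec[i] = longest strictly decreasing subsequence starting at i:
i:      0  1  2  3  4  5  6  7  8  9 10 11 12 13
x[i]:   8  6 16 14 15  8 10 13 14 11  5 16 17  1
inc:    1  1  2  2  3  2  3  4  5  4  1  6  7  1
dec:    4  3  6  5  5  3  3  4  4  3  2  2  2  1
Best peak at i=8 (value 14): inc=5, dec=4, length 5+4−1 = 8.

8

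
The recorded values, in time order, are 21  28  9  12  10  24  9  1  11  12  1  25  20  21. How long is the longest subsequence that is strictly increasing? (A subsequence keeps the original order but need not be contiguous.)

Track the smallest tail for each achievable length (strict):
21 → extends → [21]
28 → extends → [21, 28]
9 → replaces 21 → [9, 28]
12 → replaces 28 → [9, 12]
10 → replaces 12 → [9, 10]
24 → extends → [9, 10, 24]
9 → already a tail → [9, 10, 24]
1 → replaces 9 → [1, 10, 24]
11 → replaces 24 → [1, 10, 11]
12 → extends → [1, 10, 11, 12]
1 → already a tail → [1, 10, 11, 12]
25 → extends → [1, 10, 11, 12, 25]
20 → replaces 25 → [1, 10, 11, 12, 20]
21 → extends → [1, 10, 11, 12, 20, 21]
Six tails, so the longest strictly increasing subsequence has length 6 (e.g. 9, 10, 11, 12, 20, 21).

6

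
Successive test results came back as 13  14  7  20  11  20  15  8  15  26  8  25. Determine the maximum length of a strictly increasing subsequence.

4

Track the smallest tail for each achievable length (strict):
13 → extends → [13]
14 → extends → [13, 14]
7 → replaces 13 → [7, 14]
20 → extends → [7, 14, 20]
11 → replaces 14 → [7, 11, 20]
20 → already a tail → [7, 11, 20]
15 → replaces 20 → [7, 11, 15]
8 → replaces 11 → [7, 8, 15]
15 → already a tail → [7, 8, 15]
26 → extends → [7, 8, 15, 26]
8 → already a tail → [7, 8, 15, 26]
25 → replaces 26 → [7, 8, 15, 25]
Four tails, so the longest strictly increasing subsequence has length 4 (e.g. 13, 14, 20, 26).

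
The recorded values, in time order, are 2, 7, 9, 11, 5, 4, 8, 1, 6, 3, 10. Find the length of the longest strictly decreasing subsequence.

Let dp[i] be the longest strictly decreasing subsequence ending at i:
i:      1  2  3  4  5  6  7  8  9 10 11
a[i]:   2  7  9 11  5  4  8  1  6  3 10
dp:     1  1  1  1  2  3  2  4  3  4  2
Maximum is 4.

4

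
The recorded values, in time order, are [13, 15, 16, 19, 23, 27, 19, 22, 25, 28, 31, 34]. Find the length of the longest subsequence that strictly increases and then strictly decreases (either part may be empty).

9

inc[i] = longest strictly increasing subsequence ending at i; dec[i] = longest strictly decreasing subsequence starting at i:
i:      1  2  3  4  5  6  7  8  9 10 11 12
a[i]:  13 15 16 19 23 27 19 22 25 28 31 34
inc:    1  2  3  4  5  6  4  5  6  7  8  9
dec:    1  1  1  1  2  2  1  1  1  1  1  1
Best peak at i=12 (value 34): inc=9, dec=1, length 9+1−1 = 9.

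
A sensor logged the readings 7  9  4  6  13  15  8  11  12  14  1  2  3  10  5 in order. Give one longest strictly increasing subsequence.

Patience tails give the LIS length; then backtrack through the dp parents:
7 → extends → [7]
9 → extends → [7, 9]
4 → replaces 7 → [4, 9]
6 → replaces 9 → [4, 6]
13 → extends → [4, 6, 13]
15 → extends → [4, 6, 13, 15]
8 → replaces 13 → [4, 6, 8, 15]
11 → replaces 15 → [4, 6, 8, 11]
12 → extends → [4, 6, 8, 11, 12]
14 → extends → [4, 6, 8, 11, 12, 14]
1 → replaces 4 → [1, 6, 8, 11, 12, 14]
2 → replaces 6 → [1, 2, 8, 11, 12, 14]
3 → replaces 8 → [1, 2, 3, 11, 12, 14]
10 → replaces 11 → [1, 2, 3, 10, 12, 14]
5 → replaces 10 → [1, 2, 3, 5, 12, 14]
Length 6; one witness is 4, 6, 8, 11, 12, 14.

4, 6, 8, 11, 12, 14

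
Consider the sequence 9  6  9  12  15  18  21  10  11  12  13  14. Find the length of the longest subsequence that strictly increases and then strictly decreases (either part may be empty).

7

inc[i] = longest strictly increasing subsequence ending at i; dec[i] = longest strictly decreasing subsequence starting at i:
i:      1  2  3  4  5  6  7  8  9 10 11 12
a[i]:   9  6  9 12 15 18 21 10 11 12 13 14
inc:    1  1  2  3  4  5  6  3  4  5  6  7
dec:    2  1  1  2  2  2  2  1  1  1  1  1
Best peak at i=7 (value 21): inc=6, dec=2, length 6+2−1 = 7.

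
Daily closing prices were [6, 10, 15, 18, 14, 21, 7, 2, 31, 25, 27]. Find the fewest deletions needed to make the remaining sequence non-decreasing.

Fewest deletions = n − (longest non-decreasing subsequence).
Patience tails:
6 → extends → [6]
10 → extends → [6, 10]
15 → extends → [6, 10, 15]
18 → extends → [6, 10, 15, 18]
14 → replaces 15 → [6, 10, 14, 18]
21 → extends → [6, 10, 14, 18, 21]
7 → replaces 10 → [6, 7, 14, 18, 21]
2 → replaces 6 → [2, 7, 14, 18, 21]
31 → extends → [2, 7, 14, 18, 21, 31]
25 → replaces 31 → [2, 7, 14, 18, 21, 25]
27 → extends → [2, 7, 14, 18, 21, 25, 27]
Longest non-decreasing subsequence has length 7, so deletions = 11 − 7 = 4.

4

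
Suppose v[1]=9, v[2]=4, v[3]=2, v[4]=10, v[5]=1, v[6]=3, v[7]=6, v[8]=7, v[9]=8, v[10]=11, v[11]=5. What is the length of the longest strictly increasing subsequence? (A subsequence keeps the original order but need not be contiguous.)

6

Track the smallest tail for each achievable length (strict):
9 → extends → [9]
4 → replaces 9 → [4]
2 → replaces 4 → [2]
10 → extends → [2, 10]
1 → replaces 2 → [1, 10]
3 → replaces 10 → [1, 3]
6 → extends → [1, 3, 6]
7 → extends → [1, 3, 6, 7]
8 → extends → [1, 3, 6, 7, 8]
11 → extends → [1, 3, 6, 7, 8, 11]
5 → replaces 6 → [1, 3, 5, 7, 8, 11]
Six tails, so the longest strictly increasing subsequence has length 6 (e.g. 2, 3, 6, 7, 8, 11).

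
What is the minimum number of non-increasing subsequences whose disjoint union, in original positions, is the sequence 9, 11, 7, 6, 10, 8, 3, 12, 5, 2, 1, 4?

Place each on the leftmost legal pile:
9 → new pile 1 (tops now [9])
11 → new pile 2 (tops now [9, 11])
7 → pile 1 (tops now [7, 11])
6 → pile 1 (tops now [6, 11])
10 → pile 2 (tops now [6, 10])
8 → pile 2 (tops now [6, 8])
3 → pile 1 (tops now [3, 8])
12 → new pile 3 (tops now [3, 8, 12])
5 → pile 2 (tops now [3, 5, 12])
2 → pile 1 (tops now [2, 5, 12])
1 → pile 1 (tops now [1, 5, 12])
4 → pile 2 (tops now [1, 4, 12])
Three piles.

3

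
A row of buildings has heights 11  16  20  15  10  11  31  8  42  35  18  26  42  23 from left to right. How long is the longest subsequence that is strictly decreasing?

Negate each value so 'decreasing' becomes 'increasing', then run patience tails on the negated sequence:
-11 → extends → [-11]
-16 → replaces -11 → [-16]
-20 → replaces -16 → [-20]
-15 → extends → [-20, -15]
-10 → extends → [-20, -15, -10]
-11 → replaces -10 → [-20, -15, -11]
-31 → replaces -20 → [-31, -15, -11]
-8 → extends → [-31, -15, -11, -8]
-42 → replaces -31 → [-42, -15, -11, -8]
-35 → replaces -15 → [-42, -35, -11, -8]
-18 → replaces -11 → [-42, -35, -18, -8]
-26 → replaces -18 → [-42, -35, -26, -8]
-42 → already a tail → [-42, -35, -26, -8]
-23 → replaces -8 → [-42, -35, -26, -23]
Four tails, so the longest strictly decreasing subsequence of the original has length 4.

4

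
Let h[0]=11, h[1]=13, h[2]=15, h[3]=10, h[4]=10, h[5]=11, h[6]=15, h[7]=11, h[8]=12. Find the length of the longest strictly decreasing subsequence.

2

Negate each value so 'decreasing' becomes 'increasing', then run patience tails on the negated sequence:
-11 → extends → [-11]
-13 → replaces -11 → [-13]
-15 → replaces -13 → [-15]
-10 → extends → [-15, -10]
-10 → already a tail → [-15, -10]
-11 → replaces -10 → [-15, -11]
-15 → already a tail → [-15, -11]
-11 → already a tail → [-15, -11]
-12 → replaces -11 → [-15, -12]
Two tails, so the longest strictly decreasing subsequence of the original has length 2.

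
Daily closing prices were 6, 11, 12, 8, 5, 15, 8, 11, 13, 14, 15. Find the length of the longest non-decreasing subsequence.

Let dp[i] be the length of the longest such subsequence ending at index i:
i:      1  2  3  4  5  6  7  8  9 10 11
a[i]:   6 11 12  8  5 15  8 11 13 14 15
dp:     1  2  3  2  1  4  3  4  5  6  7
Maximum dp value is 7.

7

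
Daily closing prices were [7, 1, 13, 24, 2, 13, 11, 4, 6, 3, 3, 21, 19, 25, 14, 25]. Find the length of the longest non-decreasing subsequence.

Let dp[i] be the length of the longest such subsequence ending at index i:
i:      1  2  3  4  5  6  7  8  9 10 11 12 13 14 15 16
a[i]:   7  1 13 24  2 13 11  4  6  3  3 21 19 25 14 25
dp:     1  1  2  3  2  3  3  3  4  3  4  5  5  6  5  7
Maximum dp value is 7.

7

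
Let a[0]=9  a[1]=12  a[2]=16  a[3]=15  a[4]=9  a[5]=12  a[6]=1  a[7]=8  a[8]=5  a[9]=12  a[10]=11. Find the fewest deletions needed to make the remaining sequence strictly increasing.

8

Fewest deletions = n − (longest strictly increasing subsequence).
Patience tails:
9 → extends → [9]
12 → extends → [9, 12]
16 → extends → [9, 12, 16]
15 → replaces 16 → [9, 12, 15]
9 → already a tail → [9, 12, 15]
12 → already a tail → [9, 12, 15]
1 → replaces 9 → [1, 12, 15]
8 → replaces 12 → [1, 8, 15]
5 → replaces 8 → [1, 5, 15]
12 → replaces 15 → [1, 5, 12]
11 → replaces 12 → [1, 5, 11]
Longest strictly increasing subsequence has length 3, so deletions = 11 − 3 = 8.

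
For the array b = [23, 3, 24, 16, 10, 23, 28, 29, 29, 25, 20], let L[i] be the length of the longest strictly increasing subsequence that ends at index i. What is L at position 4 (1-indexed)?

2

dp[i] = 1 + max{dp[j] : j<i, b[j]<b[i]} (or 1 if no such j):
i:      1  2  3  4  5  6  7  8  9 10 11
b[i]:  23  3 24 16 10 23 28 29 29 25 20
dp:     1  1  2  2  2  3  4  5  5  4  3
At index 4 the value is 2.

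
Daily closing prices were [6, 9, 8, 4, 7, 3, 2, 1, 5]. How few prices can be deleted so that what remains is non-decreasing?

Fewest deletions = n − (longest non-decreasing subsequence).
i:     1 2 3 4 5 6 7 8 9
a[i]:  6 9 8 4 7 3 2 1 5
dp:    1 2 2 1 2 1 1 1 2
max dp = 2, so deletions = 9 − 2 = 7.

7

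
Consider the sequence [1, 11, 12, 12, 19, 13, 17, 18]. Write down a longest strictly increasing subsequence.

Patience tails give the LIS length; then backtrack through the dp parents:
1 → extends → [1]
11 → extends → [1, 11]
12 → extends → [1, 11, 12]
12 → already a tail → [1, 11, 12]
19 → extends → [1, 11, 12, 19]
13 → replaces 19 → [1, 11, 12, 13]
17 → extends → [1, 11, 12, 13, 17]
18 → extends → [1, 11, 12, 13, 17, 18]
Length 6; one witness is 1, 11, 12, 13, 17, 18.

1, 11, 12, 13, 17, 18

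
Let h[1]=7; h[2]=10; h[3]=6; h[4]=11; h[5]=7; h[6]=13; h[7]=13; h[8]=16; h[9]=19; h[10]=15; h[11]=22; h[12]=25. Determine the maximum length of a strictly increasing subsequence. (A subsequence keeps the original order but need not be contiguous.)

8

Let dp[i] be the length of the longest such subsequence ending at index i:
i:      1  2  3  4  5  6  7  8  9 10 11 12
h[i]:   7 10  6 11  7 13 13 16 19 15 22 25
dp:     1  2  1  3  2  4  4  5  6  5  7  8
Maximum dp value is 8.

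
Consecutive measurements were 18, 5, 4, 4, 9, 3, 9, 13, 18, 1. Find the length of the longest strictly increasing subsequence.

4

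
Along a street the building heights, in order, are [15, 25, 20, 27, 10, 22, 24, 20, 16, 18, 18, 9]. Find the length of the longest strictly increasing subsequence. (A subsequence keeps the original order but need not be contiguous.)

4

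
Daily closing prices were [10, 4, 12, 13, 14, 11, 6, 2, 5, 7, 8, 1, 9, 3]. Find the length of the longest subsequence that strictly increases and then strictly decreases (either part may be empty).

8

inc[i] = longest strictly increasing subsequence ending at i; dec[i] = longest strictly decreasing subsequence starting at i:
i:      1  2  3  4  5  6  7  8  9 10 11 12 13 14
a[i]:  10  4 12 13 14 11  6  2  5  7  8  1  9  3
inc:    1  1  2  3  4  2  2  1  2  3  4  1  5  2
dec:    4  3  5  5  5  4  3  2  2  2  2  1  2  1
Best peak at i=5 (value 14): inc=4, dec=5, length 4+5−1 = 8.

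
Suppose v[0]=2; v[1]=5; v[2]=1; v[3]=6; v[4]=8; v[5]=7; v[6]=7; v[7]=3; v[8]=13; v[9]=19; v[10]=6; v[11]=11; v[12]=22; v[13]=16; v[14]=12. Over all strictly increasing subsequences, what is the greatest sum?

75

Let S[i] be the best sum of a strictly increasing subsequence ending at i:
i:      0  1  2  3  4  5  6  7  8  9 10 11 12 13 14
v[i]:   2  5  1  6  8  7  7  3 13 19  6 11 22 16 12
S:      2  7  1 13 21 20 20  5 34 53 13 32 75 50 44
Maximum is 75 (e.g. 2 + 5 + 6 + 8 + 13 + 19 + 22).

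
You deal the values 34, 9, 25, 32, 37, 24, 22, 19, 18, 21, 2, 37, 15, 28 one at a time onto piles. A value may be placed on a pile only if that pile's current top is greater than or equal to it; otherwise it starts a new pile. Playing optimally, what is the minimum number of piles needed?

Place each on the leftmost legal pile:
34 → new pile 1 (tops now [34])
9 → pile 1 (tops now [9])
25 → new pile 2 (tops now [9, 25])
32 → new pile 3 (tops now [9, 25, 32])
37 → new pile 4 (tops now [9, 25, 32, 37])
24 → pile 2 (tops now [9, 24, 32, 37])
22 → pile 2 (tops now [9, 22, 32, 37])
19 → pile 2 (tops now [9, 19, 32, 37])
18 → pile 2 (tops now [9, 18, 32, 37])
21 → pile 3 (tops now [9, 18, 21, 37])
2 → pile 1 (tops now [2, 18, 21, 37])
37 → pile 4 (tops now [2, 18, 21, 37])
15 → pile 2 (tops now [2, 15, 21, 37])
28 → pile 4 (tops now [2, 15, 21, 28])
Four piles.

4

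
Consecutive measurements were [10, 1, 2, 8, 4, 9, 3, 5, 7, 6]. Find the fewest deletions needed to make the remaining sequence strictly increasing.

Fewest deletions = n − (longest strictly increasing subsequence).
i:      1  2  3  4  5  6  7  8  9 10
a[i]:  10  1  2  8  4  9  3  5  7  6
dp:     1  1  2  3  3  4  3  4  5  5
max dp = 5, so deletions = 10 − 5 = 5.

5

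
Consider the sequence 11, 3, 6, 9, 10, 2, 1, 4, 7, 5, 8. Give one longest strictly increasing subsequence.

Patience tails give the LIS length; then backtrack through the dp parents:
11 → extends → [11]
3 → replaces 11 → [3]
6 → extends → [3, 6]
9 → extends → [3, 6, 9]
10 → extends → [3, 6, 9, 10]
2 → replaces 3 → [2, 6, 9, 10]
1 → replaces 2 → [1, 6, 9, 10]
4 → replaces 6 → [1, 4, 9, 10]
7 → replaces 9 → [1, 4, 7, 10]
5 → replaces 7 → [1, 4, 5, 10]
8 → replaces 10 → [1, 4, 5, 8]
Length 4; one witness is 3, 6, 9, 10.

3, 6, 9, 10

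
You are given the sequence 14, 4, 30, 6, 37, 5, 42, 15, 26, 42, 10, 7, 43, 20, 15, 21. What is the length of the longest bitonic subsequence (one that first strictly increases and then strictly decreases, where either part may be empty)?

inc[i] = longest strictly increasing subsequence ending at i; dec[i] = longest strictly decreasing subsequence starting at i:
i:      1  2  3  4  5  6  7  8  9 10 11 12 13 14 15 16
a[i]:  14  4 30  6 37  5 42 15 26 42 10  7 43 20 15 21
inc:    1  1  2  2  3  2  4  3  4  5  3  3  6  4  4  5
dec:    3  1  4  2  4  1  4  3  3  3  2  1  3  2  1  1
Best peak at i=13 (value 43): inc=6, dec=3, length 6+3−1 = 8.

8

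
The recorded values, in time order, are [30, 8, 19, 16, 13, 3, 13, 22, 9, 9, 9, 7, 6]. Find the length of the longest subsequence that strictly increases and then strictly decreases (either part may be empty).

7

inc[i] = longest strictly increasing subsequence ending at i; dec[i] = longest strictly decreasing subsequence starting at i:
i:      1  2  3  4  5  6  7  8  9 10 11 12 13
a[i]:  30  8 19 16 13  3 13 22  9  9  9  7  6
inc:    1  1  2  2  2  1  2  3  2  2  2  2  2
dec:    7  3  6  5  4  1  4  4  3  3  3  2  1
Best peak at i=1 (value 30): inc=1, dec=7, length 1+7−1 = 7.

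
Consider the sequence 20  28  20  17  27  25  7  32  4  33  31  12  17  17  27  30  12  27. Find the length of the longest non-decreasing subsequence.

Let dp[i] be the length of the longest such subsequence ending at index i:
i:      1  2  3  4  5  6  7  8  9 10 11 12 13 14 15 16 17 18
a[i]:  20 28 20 17 27 25  7 32  4 33 31 12 17 17 27 30 12 27
dp:     1  2  2  1  3  3  1  4  1  5  4  2  3  4  5  6  3  6
Maximum dp value is 6.

6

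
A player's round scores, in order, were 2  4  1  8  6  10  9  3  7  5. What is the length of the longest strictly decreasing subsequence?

Negate each value so 'decreasing' becomes 'increasing', then run patience tails on the negated sequence:
-2 → extends → [-2]
-4 → replaces -2 → [-4]
-1 → extends → [-4, -1]
-8 → replaces -4 → [-8, -1]
-6 → replaces -1 → [-8, -6]
-10 → replaces -8 → [-10, -6]
-9 → replaces -6 → [-10, -9]
-3 → extends → [-10, -9, -3]
-7 → replaces -3 → [-10, -9, -7]
-5 → extends → [-10, -9, -7, -5]
Four tails, so the longest strictly decreasing subsequence of the original has length 4.

4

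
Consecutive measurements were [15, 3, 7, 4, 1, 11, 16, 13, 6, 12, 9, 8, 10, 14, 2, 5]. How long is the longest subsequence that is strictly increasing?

6

Let dp[i] be the length of the longest such subsequence ending at index i:
i:      1  2  3  4  5  6  7  8  9 10 11 12 13 14 15 16
a[i]:  15  3  7  4  1 11 16 13  6 12  9  8 10 14  2  5
dp:     1  1  2  2  1  3  4  4  3  4  4  4  5  6  2  3
Maximum dp value is 6.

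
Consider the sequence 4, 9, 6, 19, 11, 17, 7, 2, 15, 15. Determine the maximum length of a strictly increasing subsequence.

4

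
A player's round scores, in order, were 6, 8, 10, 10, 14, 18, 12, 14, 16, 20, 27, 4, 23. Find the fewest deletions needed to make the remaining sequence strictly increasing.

5

Fewest deletions = n − (longest strictly increasing subsequence).
Patience tails:
6 → extends → [6]
8 → extends → [6, 8]
10 → extends → [6, 8, 10]
10 → already a tail → [6, 8, 10]
14 → extends → [6, 8, 10, 14]
18 → extends → [6, 8, 10, 14, 18]
12 → replaces 14 → [6, 8, 10, 12, 18]
14 → replaces 18 → [6, 8, 10, 12, 14]
16 → extends → [6, 8, 10, 12, 14, 16]
20 → extends → [6, 8, 10, 12, 14, 16, 20]
27 → extends → [6, 8, 10, 12, 14, 16, 20, 27]
4 → replaces 6 → [4, 8, 10, 12, 14, 16, 20, 27]
23 → replaces 27 → [4, 8, 10, 12, 14, 16, 20, 23]
Longest strictly increasing subsequence has length 8, so deletions = 13 − 8 = 5.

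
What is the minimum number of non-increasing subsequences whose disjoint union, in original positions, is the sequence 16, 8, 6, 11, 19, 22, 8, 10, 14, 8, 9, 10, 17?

5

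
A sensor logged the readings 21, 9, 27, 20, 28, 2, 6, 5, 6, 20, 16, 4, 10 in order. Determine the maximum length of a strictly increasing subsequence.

Track the smallest tail for each achievable length (strict):
21 → extends → [21]
9 → replaces 21 → [9]
27 → extends → [9, 27]
20 → replaces 27 → [9, 20]
28 → extends → [9, 20, 28]
2 → replaces 9 → [2, 20, 28]
6 → replaces 20 → [2, 6, 28]
5 → replaces 6 → [2, 5, 28]
6 → replaces 28 → [2, 5, 6]
20 → extends → [2, 5, 6, 20]
16 → replaces 20 → [2, 5, 6, 16]
4 → replaces 5 → [2, 4, 6, 16]
10 → replaces 16 → [2, 4, 6, 10]
Four tails, so the longest strictly increasing subsequence has length 4 (e.g. 2, 5, 6, 20).

4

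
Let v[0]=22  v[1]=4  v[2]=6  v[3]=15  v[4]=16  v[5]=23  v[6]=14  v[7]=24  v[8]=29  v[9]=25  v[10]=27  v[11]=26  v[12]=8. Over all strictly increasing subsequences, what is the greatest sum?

Let S[i] be the best sum of a strictly increasing subsequence ending at i:
i:       0   1   2   3   4   5   6   7   8   9  10  11  12
v[i]:   22   4   6  15  16  23  14  24  29  25  27  26   8
S:      22   4  10  25  41  64  24  88 117 113 140 139  18
Maximum is 140 (e.g. 4 + 6 + 15 + 16 + 23 + 24 + 25 + 27).

140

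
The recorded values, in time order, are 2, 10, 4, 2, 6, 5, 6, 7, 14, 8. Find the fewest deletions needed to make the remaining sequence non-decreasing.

Fewest deletions = n − (longest non-decreasing subsequence).
i:      1  2  3  4  5  6  7  8  9 10
a[i]:   2 10  4  2  6  5  6  7 14  8
dp:     1  2  2  2  3  3  4  5  6  6
max dp = 6, so deletions = 10 − 6 = 4.

4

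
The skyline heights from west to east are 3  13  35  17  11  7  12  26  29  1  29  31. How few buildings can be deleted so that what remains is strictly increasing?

Fewest deletions = n − (longest strictly increasing subsequence).
i:      1  2  3  4  5  6  7  8  9 10 11 12
a[i]:   3 13 35 17 11  7 12 26 29  1 29 31
dp:     1  2  3  3  2  2  3  4  5  1  5  6
max dp = 6, so deletions = 12 − 6 = 6.

6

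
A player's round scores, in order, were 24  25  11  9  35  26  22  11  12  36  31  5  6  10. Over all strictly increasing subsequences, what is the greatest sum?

Let S[i] be the best sum of a strictly increasing subsequence ending at i:
i:       1   2   3   4   5   6   7   8   9  10  11  12  13  14
a[i]:   24  25  11   9  35  26  22  11  12  36  31   5   6  10
S:      24  49  11   9  84  75  33  20  32 120 106   5  11  21
Maximum is 120 (e.g. 24 + 25 + 35 + 36).

120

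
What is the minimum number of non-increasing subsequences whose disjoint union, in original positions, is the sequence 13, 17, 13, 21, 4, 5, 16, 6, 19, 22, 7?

Place each on the leftmost legal pile:
13 → new pile 1 (tops now [13])
17 → new pile 2 (tops now [13, 17])
13 → pile 1 (tops now [13, 17])
21 → new pile 3 (tops now [13, 17, 21])
4 → pile 1 (tops now [4, 17, 21])
5 → pile 2 (tops now [4, 5, 21])
16 → pile 3 (tops now [4, 5, 16])
6 → pile 3 (tops now [4, 5, 6])
19 → new pile 4 (tops now [4, 5, 6, 19])
22 → new pile 5 (tops now [4, 5, 6, 19, 22])
7 → pile 4 (tops now [4, 5, 6, 7, 22])
Five piles.

5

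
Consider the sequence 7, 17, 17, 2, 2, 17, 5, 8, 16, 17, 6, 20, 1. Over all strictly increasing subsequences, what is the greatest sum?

68

Let S[i] be the best sum of a strictly increasing subsequence ending at i:
i:      1  2  3  4  5  6  7  8  9 10 11 12 13
a[i]:   7 17 17  2  2 17  5  8 16 17  6 20  1
S:      7 24 24  2  2 24  7 15 31 48 13 68  1
Maximum is 68 (e.g. 2 + 5 + 8 + 16 + 17 + 20).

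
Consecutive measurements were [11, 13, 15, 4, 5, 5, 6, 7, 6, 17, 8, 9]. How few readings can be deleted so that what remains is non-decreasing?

Fewest deletions = n − (longest non-decreasing subsequence).
i:      1  2  3  4  5  6  7  8  9 10 11 12
a[i]:  11 13 15  4  5  5  6  7  6 17  8  9
dp:     1  2  3  1  2  3  4  5  5  6  6  7
max dp = 7, so deletions = 12 − 7 = 5.

5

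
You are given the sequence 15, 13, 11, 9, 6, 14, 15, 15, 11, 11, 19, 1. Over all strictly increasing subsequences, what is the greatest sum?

Let S[i] be the best sum of a strictly increasing subsequence ending at i:
i:      1  2  3  4  5  6  7  8  9 10 11 12
a[i]:  15 13 11  9  6 14 15 15 11 11 19  1
S:     15 13 11  9  6 27 42 42 20 20 61  1
Maximum is 61 (e.g. 13 + 14 + 15 + 19).

61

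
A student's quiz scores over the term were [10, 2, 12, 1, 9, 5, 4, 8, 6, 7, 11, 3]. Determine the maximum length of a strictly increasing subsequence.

Track the smallest tail for each achievable length (strict):
10 → extends → [10]
2 → replaces 10 → [2]
12 → extends → [2, 12]
1 → replaces 2 → [1, 12]
9 → replaces 12 → [1, 9]
5 → replaces 9 → [1, 5]
4 → replaces 5 → [1, 4]
8 → extends → [1, 4, 8]
6 → replaces 8 → [1, 4, 6]
7 → extends → [1, 4, 6, 7]
11 → extends → [1, 4, 6, 7, 11]
3 → replaces 4 → [1, 3, 6, 7, 11]
Five tails, so the longest strictly increasing subsequence has length 5 (e.g. 2, 5, 6, 7, 11).

5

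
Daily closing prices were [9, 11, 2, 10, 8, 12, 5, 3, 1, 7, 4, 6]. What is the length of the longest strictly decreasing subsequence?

Let dp[i] be the longest strictly decreasing subsequence ending at i:
i:      1  2  3  4  5  6  7  8  9 10 11 12
a[i]:   9 11  2 10  8 12  5  3  1  7  4  6
dp:     1  1  2  2  3  1  4  5  6  4  5  5
Maximum is 6.

6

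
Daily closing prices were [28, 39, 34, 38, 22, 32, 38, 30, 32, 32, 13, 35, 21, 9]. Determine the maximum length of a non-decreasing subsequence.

Let dp[i] be the length of the longest such subsequence ending at index i:
i:      1  2  3  4  5  6  7  8  9 10 11 12 13 14
a[i]:  28 39 34 38 22 32 38 30 32 32 13 35 21  9
dp:     1  2  2  3  1  2  4  2  3  4  1  5  2  1
Maximum dp value is 5.

5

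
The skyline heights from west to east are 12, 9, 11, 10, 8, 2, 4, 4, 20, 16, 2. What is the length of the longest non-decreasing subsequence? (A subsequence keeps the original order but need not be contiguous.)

4

Track the smallest tail for each achievable length (allowing ties):
12 → extends → [12]
9 → replaces 12 → [9]
11 → extends → [9, 11]
10 → replaces 11 → [9, 10]
8 → replaces 9 → [8, 10]
2 → replaces 8 → [2, 10]
4 → replaces 10 → [2, 4]
4 → extends → [2, 4, 4]
20 → extends → [2, 4, 4, 20]
16 → replaces 20 → [2, 4, 4, 16]
2 → replaces 4 → [2, 2, 4, 16]
Four tails, so the longest non-decreasing subsequence has length 4 (e.g. 2, 4, 4, 20).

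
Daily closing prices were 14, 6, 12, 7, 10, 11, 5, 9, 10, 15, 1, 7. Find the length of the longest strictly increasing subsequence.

5

Track the smallest tail for each achievable length (strict):
14 → extends → [14]
6 → replaces 14 → [6]
12 → extends → [6, 12]
7 → replaces 12 → [6, 7]
10 → extends → [6, 7, 10]
11 → extends → [6, 7, 10, 11]
5 → replaces 6 → [5, 7, 10, 11]
9 → replaces 10 → [5, 7, 9, 11]
10 → replaces 11 → [5, 7, 9, 10]
15 → extends → [5, 7, 9, 10, 15]
1 → replaces 5 → [1, 7, 9, 10, 15]
7 → already a tail → [1, 7, 9, 10, 15]
Five tails, so the longest strictly increasing subsequence has length 5 (e.g. 6, 7, 10, 11, 15).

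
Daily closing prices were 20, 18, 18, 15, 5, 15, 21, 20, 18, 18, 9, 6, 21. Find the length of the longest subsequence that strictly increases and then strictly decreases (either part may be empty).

inc[i] = longest strictly increasing subsequence ending at i; dec[i] = longest strictly decreasing subsequence starting at i:
i:      1  2  3  4  5  6  7  8  9 10 11 12 13
a[i]:  20 18 18 15  5 15 21 20 18 18  9  6 21
inc:    1  1  1  1  1  2  3  3  3  3  2  2  4
dec:    5  4  4  3  1  3  5  4  3  3  2  1  1
Best peak at i=7 (value 21): inc=3, dec=5, length 3+5−1 = 7.

7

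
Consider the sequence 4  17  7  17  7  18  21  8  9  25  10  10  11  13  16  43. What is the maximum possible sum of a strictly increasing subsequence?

Let S[i] be the best sum of a strictly increasing subsequence ending at i:
i:       1   2   3   4   5   6   7   8   9  10  11  12  13  14  15  16
a[i]:    4  17   7  17   7  18  21   8   9  25  10  10  11  13  16  43
S:       4  21  11  28  11  46  67  19  28  92  38  38  49  62  78 135
Maximum is 135 (e.g. 4 + 7 + 17 + 18 + 21 + 25 + 43).

135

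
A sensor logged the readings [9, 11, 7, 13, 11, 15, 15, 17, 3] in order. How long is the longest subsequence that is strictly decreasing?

3

Let dp[i] be the longest strictly decreasing subsequence ending at i:
i:      1  2  3  4  5  6  7  8  9
a[i]:   9 11  7 13 11 15 15 17  3
dp:     1  1  2  1  2  1  1  1  3
Maximum is 3.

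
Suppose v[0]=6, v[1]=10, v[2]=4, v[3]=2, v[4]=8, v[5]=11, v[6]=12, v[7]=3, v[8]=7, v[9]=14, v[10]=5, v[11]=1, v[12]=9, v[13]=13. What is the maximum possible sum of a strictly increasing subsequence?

Let S[i] be the best sum of a strictly increasing subsequence ending at i:
i:      0  1  2  3  4  5  6  7  8  9 10 11 12 13
v[i]:   6 10  4  2  8 11 12  3  7 14  5  1  9 13
S:      6 16  4  2 14 27 39  5 13 53 10  1 23 52
Maximum is 53 (e.g. 6 + 10 + 11 + 12 + 14).

53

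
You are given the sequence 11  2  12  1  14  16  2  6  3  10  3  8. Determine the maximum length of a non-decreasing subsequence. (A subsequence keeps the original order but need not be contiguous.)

Track the smallest tail for each achievable length (allowing ties):
11 → extends → [11]
2 → replaces 11 → [2]
12 → extends → [2, 12]
1 → replaces 2 → [1, 12]
14 → extends → [1, 12, 14]
16 → extends → [1, 12, 14, 16]
2 → replaces 12 → [1, 2, 14, 16]
6 → replaces 14 → [1, 2, 6, 16]
3 → replaces 6 → [1, 2, 3, 16]
10 → replaces 16 → [1, 2, 3, 10]
3 → replaces 10 → [1, 2, 3, 3]
8 → extends → [1, 2, 3, 3, 8]
Five tails, so the longest non-decreasing subsequence has length 5 (e.g. 2, 2, 3, 3, 8).

5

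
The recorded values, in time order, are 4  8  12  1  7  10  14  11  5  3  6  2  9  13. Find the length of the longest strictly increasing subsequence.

Track the smallest tail for each achievable length (strict):
4 → extends → [4]
8 → extends → [4, 8]
12 → extends → [4, 8, 12]
1 → replaces 4 → [1, 8, 12]
7 → replaces 8 → [1, 7, 12]
10 → replaces 12 → [1, 7, 10]
14 → extends → [1, 7, 10, 14]
11 → replaces 14 → [1, 7, 10, 11]
5 → replaces 7 → [1, 5, 10, 11]
3 → replaces 5 → [1, 3, 10, 11]
6 → replaces 10 → [1, 3, 6, 11]
2 → replaces 3 → [1, 2, 6, 11]
9 → replaces 11 → [1, 2, 6, 9]
13 → extends → [1, 2, 6, 9, 13]
Five tails, so the longest strictly increasing subsequence has length 5 (e.g. 4, 8, 10, 11, 13).

5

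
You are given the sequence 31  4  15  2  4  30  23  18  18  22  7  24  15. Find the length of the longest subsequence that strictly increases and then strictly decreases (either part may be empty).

6

inc[i] = longest strictly increasing subsequence ending at i; dec[i] = longest strictly decreasing subsequence starting at i:
i:      1  2  3  4  5  6  7  8  9 10 11 12 13
a[i]:  31  4 15  2  4 30 23 18 18 22  7 24 15
inc:    1  1  2  1  2  3  3  3  3  4  3  5  4
dec:    5  2  2  1  1  4  3  2  2  2  1  2  1
Best peak at i=6 (value 30): inc=3, dec=4, length 3+4−1 = 6.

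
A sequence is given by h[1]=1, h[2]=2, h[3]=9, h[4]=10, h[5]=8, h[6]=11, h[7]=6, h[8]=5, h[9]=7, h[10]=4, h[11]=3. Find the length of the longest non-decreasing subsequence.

Let dp[i] be the length of the longest such subsequence ending at index i:
i:      1  2  3  4  5  6  7  8  9 10 11
h[i]:   1  2  9 10  8 11  6  5  7  4  3
dp:     1  2  3  4  3  5  3  3  4  3  3
Maximum dp value is 5.

5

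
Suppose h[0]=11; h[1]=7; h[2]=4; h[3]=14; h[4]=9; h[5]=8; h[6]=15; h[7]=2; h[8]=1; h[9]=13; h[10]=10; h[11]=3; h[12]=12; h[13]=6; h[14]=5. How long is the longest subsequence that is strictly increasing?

4

Track the smallest tail for each achievable length (strict):
11 → extends → [11]
7 → replaces 11 → [7]
4 → replaces 7 → [4]
14 → extends → [4, 14]
9 → replaces 14 → [4, 9]
8 → replaces 9 → [4, 8]
15 → extends → [4, 8, 15]
2 → replaces 4 → [2, 8, 15]
1 → replaces 2 → [1, 8, 15]
13 → replaces 15 → [1, 8, 13]
10 → replaces 13 → [1, 8, 10]
3 → replaces 8 → [1, 3, 10]
12 → extends → [1, 3, 10, 12]
6 → replaces 10 → [1, 3, 6, 12]
5 → replaces 6 → [1, 3, 5, 12]
Four tails, so the longest strictly increasing subsequence has length 4 (e.g. 7, 9, 10, 12).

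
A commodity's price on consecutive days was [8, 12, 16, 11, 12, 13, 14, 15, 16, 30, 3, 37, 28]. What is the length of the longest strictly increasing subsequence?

Track the smallest tail for each achievable length (strict):
8 → extends → [8]
12 → extends → [8, 12]
16 → extends → [8, 12, 16]
11 → replaces 12 → [8, 11, 16]
12 → replaces 16 → [8, 11, 12]
13 → extends → [8, 11, 12, 13]
14 → extends → [8, 11, 12, 13, 14]
15 → extends → [8, 11, 12, 13, 14, 15]
16 → extends → [8, 11, 12, 13, 14, 15, 16]
30 → extends → [8, 11, 12, 13, 14, 15, 16, 30]
3 → replaces 8 → [3, 11, 12, 13, 14, 15, 16, 30]
37 → extends → [3, 11, 12, 13, 14, 15, 16, 30, 37]
28 → replaces 30 → [3, 11, 12, 13, 14, 15, 16, 28, 37]
Nine tails, so the longest strictly increasing subsequence has length 9 (e.g. 8, 11, 12, 13, 14, 15, 16, 30, 37).

9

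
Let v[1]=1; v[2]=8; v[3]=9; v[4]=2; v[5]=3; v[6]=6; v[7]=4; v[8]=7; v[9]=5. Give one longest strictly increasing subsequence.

Patience tails give the LIS length; then backtrack through the dp parents:
1 → extends → [1]
8 → extends → [1, 8]
9 → extends → [1, 8, 9]
2 → replaces 8 → [1, 2, 9]
3 → replaces 9 → [1, 2, 3]
6 → extends → [1, 2, 3, 6]
4 → replaces 6 → [1, 2, 3, 4]
7 → extends → [1, 2, 3, 4, 7]
5 → replaces 7 → [1, 2, 3, 4, 5]
Length 5; one witness is 1, 2, 3, 6, 7.

1, 2, 3, 6, 7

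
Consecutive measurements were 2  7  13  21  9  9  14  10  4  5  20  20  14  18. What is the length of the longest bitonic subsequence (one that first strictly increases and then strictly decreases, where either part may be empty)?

inc[i] = longest strictly increasing subsequence ending at i; dec[i] = longest strictly decreasing subsequence starting at i:
i:      1  2  3  4  5  6  7  8  9 10 11 12 13 14
a[i]:   2  7 13 21  9  9 14 10  4  5 20 20 14 18
inc:    1  2  3  4  3  3  4  4  2  3  5  5  5  6
dec:    1  2  3  4  2  2  3  2  1  1  2  2  1  1
Best peak at i=4 (value 21): inc=4, dec=4, length 4+4−1 = 7.

7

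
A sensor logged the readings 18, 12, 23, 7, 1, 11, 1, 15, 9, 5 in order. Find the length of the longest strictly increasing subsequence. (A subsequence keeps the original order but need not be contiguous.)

3

Track the smallest tail for each achievable length (strict):
18 → extends → [18]
12 → replaces 18 → [12]
23 → extends → [12, 23]
7 → replaces 12 → [7, 23]
1 → replaces 7 → [1, 23]
11 → replaces 23 → [1, 11]
1 → already a tail → [1, 11]
15 → extends → [1, 11, 15]
9 → replaces 11 → [1, 9, 15]
5 → replaces 9 → [1, 5, 15]
Three tails, so the longest strictly increasing subsequence has length 3 (e.g. 7, 11, 15).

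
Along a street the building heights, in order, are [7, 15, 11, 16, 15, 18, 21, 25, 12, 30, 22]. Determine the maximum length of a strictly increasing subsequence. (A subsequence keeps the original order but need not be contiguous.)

Let dp[i] be the length of the longest such subsequence ending at index i:
i:      1  2  3  4  5  6  7  8  9 10 11
a[i]:   7 15 11 16 15 18 21 25 12 30 22
dp:     1  2  2  3  3  4  5  6  3  7  6
Maximum dp value is 7.

7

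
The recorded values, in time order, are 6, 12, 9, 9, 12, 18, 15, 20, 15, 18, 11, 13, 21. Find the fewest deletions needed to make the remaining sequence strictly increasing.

Fewest deletions = n − (longest strictly increasing subsequence).
Patience tails:
6 → extends → [6]
12 → extends → [6, 12]
9 → replaces 12 → [6, 9]
9 → already a tail → [6, 9]
12 → extends → [6, 9, 12]
18 → extends → [6, 9, 12, 18]
15 → replaces 18 → [6, 9, 12, 15]
20 → extends → [6, 9, 12, 15, 20]
15 → already a tail → [6, 9, 12, 15, 20]
18 → replaces 20 → [6, 9, 12, 15, 18]
11 → replaces 12 → [6, 9, 11, 15, 18]
13 → replaces 15 → [6, 9, 11, 13, 18]
21 → extends → [6, 9, 11, 13, 18, 21]
Longest strictly increasing subsequence has length 6, so deletions = 13 − 6 = 7.

7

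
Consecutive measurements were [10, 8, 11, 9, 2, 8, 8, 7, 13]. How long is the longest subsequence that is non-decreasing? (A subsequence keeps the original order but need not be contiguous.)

4

Track the smallest tail for each achievable length (allowing ties):
10 → extends → [10]
8 → replaces 10 → [8]
11 → extends → [8, 11]
9 → replaces 11 → [8, 9]
2 → replaces 8 → [2, 9]
8 → replaces 9 → [2, 8]
8 → extends → [2, 8, 8]
7 → replaces 8 → [2, 7, 8]
13 → extends → [2, 7, 8, 13]
Four tails, so the longest non-decreasing subsequence has length 4 (e.g. 8, 8, 8, 13).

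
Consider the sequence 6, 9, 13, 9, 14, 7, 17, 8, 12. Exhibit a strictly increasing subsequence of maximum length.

Patience tails give the LIS length; then backtrack through the dp parents:
6 → extends → [6]
9 → extends → [6, 9]
13 → extends → [6, 9, 13]
9 → already a tail → [6, 9, 13]
14 → extends → [6, 9, 13, 14]
7 → replaces 9 → [6, 7, 13, 14]
17 → extends → [6, 7, 13, 14, 17]
8 → replaces 13 → [6, 7, 8, 14, 17]
12 → replaces 14 → [6, 7, 8, 12, 17]
Length 5; one witness is 6, 9, 13, 14, 17.

6, 9, 13, 14, 17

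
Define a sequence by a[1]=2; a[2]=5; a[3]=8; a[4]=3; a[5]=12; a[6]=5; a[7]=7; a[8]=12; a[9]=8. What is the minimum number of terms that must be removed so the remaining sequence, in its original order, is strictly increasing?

Fewest deletions = n − (longest strictly increasing subsequence).
Patience tails:
2 → extends → [2]
5 → extends → [2, 5]
8 → extends → [2, 5, 8]
3 → replaces 5 → [2, 3, 8]
12 → extends → [2, 3, 8, 12]
5 → replaces 8 → [2, 3, 5, 12]
7 → replaces 12 → [2, 3, 5, 7]
12 → extends → [2, 3, 5, 7, 12]
8 → replaces 12 → [2, 3, 5, 7, 8]
Longest strictly increasing subsequence has length 5, so deletions = 9 − 5 = 4.

4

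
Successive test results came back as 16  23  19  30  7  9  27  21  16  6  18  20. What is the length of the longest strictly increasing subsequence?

5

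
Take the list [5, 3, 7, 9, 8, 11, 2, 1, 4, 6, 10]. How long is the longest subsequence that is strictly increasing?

Track the smallest tail for each achievable length (strict):
5 → extends → [5]
3 → replaces 5 → [3]
7 → extends → [3, 7]
9 → extends → [3, 7, 9]
8 → replaces 9 → [3, 7, 8]
11 → extends → [3, 7, 8, 11]
2 → replaces 3 → [2, 7, 8, 11]
1 → replaces 2 → [1, 7, 8, 11]
4 → replaces 7 → [1, 4, 8, 11]
6 → replaces 8 → [1, 4, 6, 11]
10 → replaces 11 → [1, 4, 6, 10]
Four tails, so the longest strictly increasing subsequence has length 4 (e.g. 5, 7, 9, 11).

4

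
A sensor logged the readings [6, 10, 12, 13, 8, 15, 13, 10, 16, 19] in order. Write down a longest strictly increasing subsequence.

Patience tails give the LIS length; then backtrack through the dp parents:
6 → extends → [6]
10 → extends → [6, 10]
12 → extends → [6, 10, 12]
13 → extends → [6, 10, 12, 13]
8 → replaces 10 → [6, 8, 12, 13]
15 → extends → [6, 8, 12, 13, 15]
13 → already a tail → [6, 8, 12, 13, 15]
10 → replaces 12 → [6, 8, 10, 13, 15]
16 → extends → [6, 8, 10, 13, 15, 16]
19 → extends → [6, 8, 10, 13, 15, 16, 19]
Length 7; one witness is 6, 10, 12, 13, 15, 16, 19.

6, 10, 12, 13, 15, 16, 19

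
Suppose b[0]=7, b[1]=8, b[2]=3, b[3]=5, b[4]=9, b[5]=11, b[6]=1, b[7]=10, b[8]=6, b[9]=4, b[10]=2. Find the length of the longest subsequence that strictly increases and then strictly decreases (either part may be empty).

8

inc[i] = longest strictly increasing subsequence ending at i; dec[i] = longest strictly decreasing subsequence starting at i:
i:      0  1  2  3  4  5  6  7  8  9 10
b[i]:   7  8  3  5  9 11  1 10  6  4  2
inc:    1  2  1  2  3  4  1  4  3  2  2
dec:    4  4  2  3  4  5  1  4  3  2  1
Best peak at i=5 (value 11): inc=4, dec=5, length 4+5−1 = 8.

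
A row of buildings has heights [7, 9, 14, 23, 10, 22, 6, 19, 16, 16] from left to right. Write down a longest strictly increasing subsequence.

Patience tails give the LIS length; then backtrack through the dp parents:
7 → extends → [7]
9 → extends → [7, 9]
14 → extends → [7, 9, 14]
23 → extends → [7, 9, 14, 23]
10 → replaces 14 → [7, 9, 10, 23]
22 → replaces 23 → [7, 9, 10, 22]
6 → replaces 7 → [6, 9, 10, 22]
19 → replaces 22 → [6, 9, 10, 19]
16 → replaces 19 → [6, 9, 10, 16]
16 → already a tail → [6, 9, 10, 16]
Length 4; one witness is 7, 9, 14, 23.

7, 9, 14, 23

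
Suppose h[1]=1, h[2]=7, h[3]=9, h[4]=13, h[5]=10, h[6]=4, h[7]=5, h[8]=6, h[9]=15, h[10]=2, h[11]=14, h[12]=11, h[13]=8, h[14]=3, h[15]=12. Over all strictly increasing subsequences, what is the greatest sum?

Let S[i] be the best sum of a strictly increasing subsequence ending at i:
i:      1  2  3  4  5  6  7  8  9 10 11 12 13 14 15
h[i]:   1  7  9 13 10  4  5  6 15  2 14 11  8  3 12
S:      1  8 17 30 27  5 10 16 45  3 44 38 24  6 50
Maximum is 50 (e.g. 1 + 7 + 9 + 10 + 11 + 12).

50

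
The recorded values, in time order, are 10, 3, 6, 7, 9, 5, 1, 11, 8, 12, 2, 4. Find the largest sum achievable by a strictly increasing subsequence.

48

Let S[i] be the best sum of a strictly increasing subsequence ending at i:
i:      1  2  3  4  5  6  7  8  9 10 11 12
a[i]:  10  3  6  7  9  5  1 11  8 12  2  4
S:     10  3  9 16 25  8  1 36 24 48  3  7
Maximum is 48 (e.g. 3 + 6 + 7 + 9 + 11 + 12).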